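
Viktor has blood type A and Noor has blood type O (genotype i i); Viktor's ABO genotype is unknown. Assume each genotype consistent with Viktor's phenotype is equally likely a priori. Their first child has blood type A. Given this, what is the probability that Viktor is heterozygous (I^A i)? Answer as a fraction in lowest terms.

1/3

Possible genotypes: Viktor ∈ {I^A I^A, I^A i}; Noor ∈ {i i}.
Weight each parental genotype pair by prior × P(type-A child):
  I^A I^A × i i: posterior weight 2/3.
  I^A i × i i: posterior weight 1/3.
Sum the posterior weight over pairs where Viktor is I^A i: 1/3.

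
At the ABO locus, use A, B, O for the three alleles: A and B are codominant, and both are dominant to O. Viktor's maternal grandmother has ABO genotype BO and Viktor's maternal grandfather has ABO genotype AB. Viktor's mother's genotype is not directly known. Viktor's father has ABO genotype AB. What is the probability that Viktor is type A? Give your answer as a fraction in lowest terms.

Viktor's mother's ABO genotype from BO × AB: 1/4 AB, 1/4 AO, 1/4 BB, 1/4 BO.
Crossing each possibility with the father AB and summing P(type A): 1/4·1/4 + 1/4·1/2 + 1/4·0 + 1/4·1/4 = 1/4.

1/4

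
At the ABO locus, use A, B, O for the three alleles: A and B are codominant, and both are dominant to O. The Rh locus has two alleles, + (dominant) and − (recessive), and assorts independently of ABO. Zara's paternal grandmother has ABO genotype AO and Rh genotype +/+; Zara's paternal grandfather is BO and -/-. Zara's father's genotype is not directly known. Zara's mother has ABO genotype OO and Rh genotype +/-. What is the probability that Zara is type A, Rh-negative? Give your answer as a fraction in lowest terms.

1/16

Zara's father's ABO genotype from AO × BO: 1/4 AB, 1/4 AO, 1/4 BO, 1/4 OO.
Crossing each possibility with the mother OO and summing P(type A): 1/4·1/2 + 1/4·1/2 + 1/4·0 + 1/4·0 = 1/4.
Similarly for Rh via the father's Rh distribution: P(Rh-) = 1/4.
Independent loci: 1/4 × 1/4 = 1/16.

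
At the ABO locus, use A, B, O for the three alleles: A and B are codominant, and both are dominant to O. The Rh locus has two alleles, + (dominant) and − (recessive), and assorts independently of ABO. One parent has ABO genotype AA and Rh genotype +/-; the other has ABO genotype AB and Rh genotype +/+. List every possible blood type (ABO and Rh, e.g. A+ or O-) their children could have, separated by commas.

Gametes from AA × AB give offspring ABO genotypes AA, AB, i.e. phenotypes A, AB.
Rh cross +/- × +/+ → phenotypes Rh+.
Combining independently: A+, AB+.

A+, AB+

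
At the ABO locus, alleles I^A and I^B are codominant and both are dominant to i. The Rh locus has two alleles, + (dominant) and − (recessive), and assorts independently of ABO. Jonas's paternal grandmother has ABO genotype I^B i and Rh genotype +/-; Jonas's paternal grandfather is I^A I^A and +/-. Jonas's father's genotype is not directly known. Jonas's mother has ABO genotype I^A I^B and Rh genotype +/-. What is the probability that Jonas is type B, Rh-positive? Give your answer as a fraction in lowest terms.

Jonas's father's ABO genotype from I^B i × I^A I^A: 1/2 I^A I^B, 1/2 I^A i.
Crossing each possibility with the mother I^A I^B and summing P(type B): 1/2·1/4 + 1/2·1/4 = 1/4.
Similarly for Rh via the father's Rh distribution: P(Rh+) = 3/4.
Independent loci: 1/4 × 3/4 = 3/16.

3/16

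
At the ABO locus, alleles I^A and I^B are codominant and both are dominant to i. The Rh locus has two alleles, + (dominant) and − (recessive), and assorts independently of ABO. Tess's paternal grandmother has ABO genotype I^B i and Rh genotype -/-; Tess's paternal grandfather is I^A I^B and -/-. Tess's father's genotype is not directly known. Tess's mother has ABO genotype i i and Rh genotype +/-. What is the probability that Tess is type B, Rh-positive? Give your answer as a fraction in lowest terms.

1/4

Tess's father's ABO genotype from I^B i × I^A I^B: 1/4 I^A I^B, 1/4 I^A i, 1/4 I^B I^B, 1/4 I^B i.
Crossing each possibility with the mother i i and summing P(type B): 1/4·1/2 + 1/4·0 + 1/4·1 + 1/4·1/2 = 1/2.
Similarly for Rh via the father's Rh distribution: P(Rh+) = 1/2.
Independent loci: 1/2 × 1/2 = 1/4.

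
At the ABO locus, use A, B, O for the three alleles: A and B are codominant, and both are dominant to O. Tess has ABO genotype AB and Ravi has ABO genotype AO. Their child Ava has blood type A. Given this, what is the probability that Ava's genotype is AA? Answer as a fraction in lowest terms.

1/2

Cross AB × AO → 1/4 AA, 1/4 AB, 1/4 AO, 1/4 BO.
Type-A genotypes among offspring: AA (1/4), AO (1/4); total 1/2.
P(AA | type A) = (1/4) / (1/2) = 1/2.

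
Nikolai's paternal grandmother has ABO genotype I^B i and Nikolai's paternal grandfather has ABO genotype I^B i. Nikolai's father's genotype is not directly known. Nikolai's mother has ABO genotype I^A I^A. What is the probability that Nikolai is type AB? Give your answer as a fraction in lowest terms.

Nikolai's father's ABO genotype from I^B i × I^B i: 1/4 I^B I^B, 1/2 I^B i, 1/4 i i.
Crossing each possibility with the mother I^A I^A and summing P(type AB): 1/4·1 + 1/2·1/2 + 1/4·0 = 1/2.

1/2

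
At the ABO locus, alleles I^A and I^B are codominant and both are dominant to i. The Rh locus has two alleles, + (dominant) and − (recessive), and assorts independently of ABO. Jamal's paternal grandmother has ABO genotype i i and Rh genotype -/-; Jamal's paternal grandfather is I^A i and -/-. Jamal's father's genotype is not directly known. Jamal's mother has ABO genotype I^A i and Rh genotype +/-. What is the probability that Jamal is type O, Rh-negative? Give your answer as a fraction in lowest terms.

3/16

Jamal's father's ABO genotype from i i × I^A i: 1/2 I^A i, 1/2 i i.
Crossing each possibility with the mother I^A i and summing P(type O): 1/2·1/4 + 1/2·1/2 = 3/8.
Similarly for Rh via the father's Rh distribution: P(Rh-) = 1/2.
Independent loci: 3/8 × 1/2 = 3/16.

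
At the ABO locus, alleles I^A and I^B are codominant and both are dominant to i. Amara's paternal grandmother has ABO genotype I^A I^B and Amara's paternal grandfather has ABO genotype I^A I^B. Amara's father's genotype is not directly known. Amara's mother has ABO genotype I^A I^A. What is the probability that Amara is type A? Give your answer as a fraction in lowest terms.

Amara's father's ABO genotype from I^A I^B × I^A I^B: 1/4 I^A I^A, 1/2 I^A I^B, 1/4 I^B I^B.
Crossing each possibility with the mother I^A I^A and summing P(type A): 1/4·1 + 1/2·1/2 + 1/4·0 = 1/2.

1/2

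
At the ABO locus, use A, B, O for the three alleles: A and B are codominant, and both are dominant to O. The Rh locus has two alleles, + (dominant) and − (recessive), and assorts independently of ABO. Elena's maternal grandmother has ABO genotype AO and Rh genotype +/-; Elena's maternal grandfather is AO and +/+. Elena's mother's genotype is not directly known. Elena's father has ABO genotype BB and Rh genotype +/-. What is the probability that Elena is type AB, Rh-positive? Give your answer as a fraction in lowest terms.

Elena's mother's ABO genotype from AO × AO: 1/4 AA, 1/2 AO, 1/4 OO.
Crossing each possibility with the father BB and summing P(type AB): 1/4·1 + 1/2·1/2 + 1/4·0 = 1/2.
Similarly for Rh via the mother's Rh distribution: P(Rh+) = 7/8.
Independent loci: 1/2 × 7/8 = 7/16.

7/16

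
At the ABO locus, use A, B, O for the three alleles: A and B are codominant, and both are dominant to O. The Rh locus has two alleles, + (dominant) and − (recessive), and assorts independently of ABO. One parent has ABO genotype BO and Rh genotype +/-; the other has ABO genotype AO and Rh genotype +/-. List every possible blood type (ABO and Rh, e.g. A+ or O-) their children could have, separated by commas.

O+, O-, A+, A-, B+, B-, AB+, AB-

Gametes from BO × AO give offspring ABO genotypes AB, AO, BO, OO, i.e. phenotypes O, A, B, AB.
Rh cross +/- × +/- → phenotypes Rh+, Rh-.
Combining independently: O+, O-, A+, A-, B+, B-, AB+, AB-.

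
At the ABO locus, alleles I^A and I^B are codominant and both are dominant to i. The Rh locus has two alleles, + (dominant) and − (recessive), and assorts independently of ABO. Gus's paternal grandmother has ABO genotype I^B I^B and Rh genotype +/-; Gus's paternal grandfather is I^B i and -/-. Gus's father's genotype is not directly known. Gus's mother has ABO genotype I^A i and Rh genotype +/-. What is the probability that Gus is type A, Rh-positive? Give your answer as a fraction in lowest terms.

5/64

Gus's father's ABO genotype from I^B I^B × I^B i: 1/2 I^B I^B, 1/2 I^B i.
Crossing each possibility with the mother I^A i and summing P(type A): 1/2·0 + 1/2·1/4 = 1/8.
Similarly for Rh via the father's Rh distribution: P(Rh+) = 5/8.
Independent loci: 1/8 × 5/8 = 5/64.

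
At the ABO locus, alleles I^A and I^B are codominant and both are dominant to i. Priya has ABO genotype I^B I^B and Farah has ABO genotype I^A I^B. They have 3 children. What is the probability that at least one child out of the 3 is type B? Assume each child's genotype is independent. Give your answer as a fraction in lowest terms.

ABO cross I^B I^B × I^A I^B → 1/2 B, 1/2 AB.
So P(type B) = 1/2 per child.
P(none) = (1/2)^3 = 1/8; P(at least one) = 1 − 1/8 = 7/8.

7/8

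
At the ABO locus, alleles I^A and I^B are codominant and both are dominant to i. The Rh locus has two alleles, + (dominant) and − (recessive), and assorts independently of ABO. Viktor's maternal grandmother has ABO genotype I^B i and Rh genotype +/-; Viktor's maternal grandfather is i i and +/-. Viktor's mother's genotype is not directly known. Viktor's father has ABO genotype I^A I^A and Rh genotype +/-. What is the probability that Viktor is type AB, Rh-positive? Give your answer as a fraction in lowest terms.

3/16

Viktor's mother's ABO genotype from I^B i × i i: 1/2 I^B i, 1/2 i i.
Crossing each possibility with the father I^A I^A and summing P(type AB): 1/2·1/2 + 1/2·0 = 1/4.
Similarly for Rh via the mother's Rh distribution: P(Rh+) = 3/4.
Independent loci: 1/4 × 3/4 = 3/16.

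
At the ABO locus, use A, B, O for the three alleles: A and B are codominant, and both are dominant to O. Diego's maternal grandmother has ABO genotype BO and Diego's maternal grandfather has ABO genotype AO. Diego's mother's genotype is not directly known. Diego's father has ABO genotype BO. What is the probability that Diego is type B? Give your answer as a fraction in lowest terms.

Diego's mother's ABO genotype from BO × AO: 1/4 AB, 1/4 AO, 1/4 BO, 1/4 OO.
Crossing each possibility with the father BO and summing P(type B): 1/4·1/2 + 1/4·1/4 + 1/4·3/4 + 1/4·1/2 = 1/2.

1/2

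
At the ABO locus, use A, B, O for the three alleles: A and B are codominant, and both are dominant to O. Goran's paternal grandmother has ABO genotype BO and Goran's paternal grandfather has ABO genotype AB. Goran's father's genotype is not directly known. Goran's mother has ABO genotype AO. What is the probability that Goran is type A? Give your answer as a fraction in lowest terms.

Goran's father's ABO genotype from BO × AB: 1/4 AB, 1/4 AO, 1/4 BB, 1/4 BO.
Crossing each possibility with the mother AO and summing P(type A): 1/4·1/2 + 1/4·3/4 + 1/4·0 + 1/4·1/4 = 3/8.

3/8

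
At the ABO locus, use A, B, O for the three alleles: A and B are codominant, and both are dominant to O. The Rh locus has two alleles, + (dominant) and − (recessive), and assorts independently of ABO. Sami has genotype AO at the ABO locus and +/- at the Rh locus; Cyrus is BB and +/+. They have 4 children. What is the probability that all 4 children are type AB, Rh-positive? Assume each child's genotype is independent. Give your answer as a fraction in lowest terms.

1/16

ABO cross AO × BB → 1/2 B, 1/2 AB.
Rh cross +/- × +/+ → 1 Rh+; so P(type AB, Rh-positive) = 1/2 × 1 = 1/2 per child.
All 4 independent: (1/2)^4 = 1/16.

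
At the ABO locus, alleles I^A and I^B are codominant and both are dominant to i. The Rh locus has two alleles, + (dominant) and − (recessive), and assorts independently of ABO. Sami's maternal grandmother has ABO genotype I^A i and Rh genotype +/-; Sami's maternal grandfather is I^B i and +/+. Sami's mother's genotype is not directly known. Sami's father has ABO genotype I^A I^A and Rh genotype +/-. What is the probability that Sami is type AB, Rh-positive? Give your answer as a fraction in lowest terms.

7/32

Sami's mother's ABO genotype from I^A i × I^B i: 1/4 I^A I^B, 1/4 I^A i, 1/4 I^B i, 1/4 i i.
Crossing each possibility with the father I^A I^A and summing P(type AB): 1/4·1/2 + 1/4·0 + 1/4·1/2 + 1/4·0 = 1/4.
Similarly for Rh via the mother's Rh distribution: P(Rh+) = 7/8.
Independent loci: 1/4 × 7/8 = 7/32.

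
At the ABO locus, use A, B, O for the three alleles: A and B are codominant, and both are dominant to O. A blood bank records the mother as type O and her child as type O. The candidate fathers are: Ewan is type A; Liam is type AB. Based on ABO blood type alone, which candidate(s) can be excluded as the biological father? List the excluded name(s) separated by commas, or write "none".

A candidate is excluded only if no genotype consistent with his phenotype could produce a type O child with a type O mother.
Liam (type AB): no genotype consistent with that phenotype can produce a type-O child with a type-O mother.

Liam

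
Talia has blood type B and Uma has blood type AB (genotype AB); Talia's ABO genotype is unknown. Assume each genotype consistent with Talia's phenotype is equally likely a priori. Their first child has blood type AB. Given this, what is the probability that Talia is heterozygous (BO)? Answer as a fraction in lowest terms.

1/3

Possible genotypes: Talia ∈ {BB, BO}; Uma ∈ {AB}.
Weight each parental genotype pair by prior × P(type-AB child):
  BB × AB: posterior weight 2/3.
  BO × AB: posterior weight 1/3.
Sum the posterior weight over pairs where Talia is BO: 1/3.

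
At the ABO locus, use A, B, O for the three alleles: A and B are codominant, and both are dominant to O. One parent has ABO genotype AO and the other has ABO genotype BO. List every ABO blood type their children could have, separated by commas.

O, A, B, AB

Gametes from AO × BO give offspring ABO genotypes AB, AO, BO, OO, i.e. phenotypes O, A, B, AB.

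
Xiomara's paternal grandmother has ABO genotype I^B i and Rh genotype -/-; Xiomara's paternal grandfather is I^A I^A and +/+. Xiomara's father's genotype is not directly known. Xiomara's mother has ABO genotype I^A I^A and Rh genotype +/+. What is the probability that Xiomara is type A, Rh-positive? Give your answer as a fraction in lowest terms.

Xiomara's father's ABO genotype from I^B i × I^A I^A: 1/2 I^A I^B, 1/2 I^A i.
Crossing each possibility with the mother I^A I^A and summing P(type A): 1/2·1/2 + 1/2·1 = 3/4.
Similarly for Rh via the father's Rh distribution: P(Rh+) = 1.
Independent loci: 3/4 × 1 = 3/4.

3/4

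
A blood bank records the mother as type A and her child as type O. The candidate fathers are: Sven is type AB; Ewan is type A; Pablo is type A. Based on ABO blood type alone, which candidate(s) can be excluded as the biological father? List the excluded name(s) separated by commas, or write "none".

Sven

A candidate is excluded only if no genotype consistent with his phenotype could produce a type O child with a type A mother.
Sven (type AB): no genotype consistent with that phenotype can produce a type-O child with a type-A mother.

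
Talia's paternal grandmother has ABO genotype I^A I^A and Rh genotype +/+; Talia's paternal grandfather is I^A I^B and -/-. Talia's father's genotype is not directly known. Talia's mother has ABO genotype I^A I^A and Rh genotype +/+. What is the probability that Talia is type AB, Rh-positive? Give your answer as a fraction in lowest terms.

1/4

Talia's father's ABO genotype from I^A I^A × I^A I^B: 1/2 I^A I^A, 1/2 I^A I^B.
Crossing each possibility with the mother I^A I^A and summing P(type AB): 1/2·0 + 1/2·1/2 = 1/4.
Similarly for Rh via the father's Rh distribution: P(Rh+) = 1.
Independent loci: 1/4 × 1 = 1/4.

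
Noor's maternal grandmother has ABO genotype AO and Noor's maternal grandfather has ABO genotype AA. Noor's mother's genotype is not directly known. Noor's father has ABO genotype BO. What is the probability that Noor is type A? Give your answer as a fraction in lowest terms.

3/8

Noor's mother's ABO genotype from AO × AA: 1/2 AA, 1/2 AO.
Crossing each possibility with the father BO and summing P(type A): 1/2·1/2 + 1/2·1/4 = 3/8.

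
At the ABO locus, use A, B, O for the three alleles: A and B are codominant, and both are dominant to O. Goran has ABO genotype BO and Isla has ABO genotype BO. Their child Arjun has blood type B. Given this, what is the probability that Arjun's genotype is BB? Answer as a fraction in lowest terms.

1/3

Cross BO × BO → 1/4 BB, 1/2 BO, 1/4 OO.
Type-B genotypes among offspring: BB (1/4), BO (1/2); total 3/4.
P(BB | type B) = (1/4) / (3/4) = 1/3.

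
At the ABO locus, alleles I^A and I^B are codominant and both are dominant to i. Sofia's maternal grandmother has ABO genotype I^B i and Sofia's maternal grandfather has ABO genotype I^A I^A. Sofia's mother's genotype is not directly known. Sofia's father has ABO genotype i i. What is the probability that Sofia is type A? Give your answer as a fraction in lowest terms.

1/2

Sofia's mother's ABO genotype from I^B i × I^A I^A: 1/2 I^A I^B, 1/2 I^A i.
Crossing each possibility with the father i i and summing P(type A): 1/2·1/2 + 1/2·1/2 = 1/2.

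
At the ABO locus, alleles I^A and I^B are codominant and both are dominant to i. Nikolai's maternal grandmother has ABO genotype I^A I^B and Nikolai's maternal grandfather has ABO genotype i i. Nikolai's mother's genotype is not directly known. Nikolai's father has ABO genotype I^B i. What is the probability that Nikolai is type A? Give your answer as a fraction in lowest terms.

1/8

Nikolai's mother's ABO genotype from I^A I^B × i i: 1/2 I^A i, 1/2 I^B i.
Crossing each possibility with the father I^B i and summing P(type A): 1/2·1/4 + 1/2·0 = 1/8.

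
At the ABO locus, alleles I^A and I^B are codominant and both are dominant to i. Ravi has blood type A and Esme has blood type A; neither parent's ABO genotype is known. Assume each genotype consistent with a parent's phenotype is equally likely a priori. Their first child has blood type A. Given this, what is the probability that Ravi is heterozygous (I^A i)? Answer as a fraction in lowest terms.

7/15

Possible genotypes: Ravi ∈ {I^A I^A, I^A i}; Esme ∈ {I^A I^A, I^A i}.
Weight each parental genotype pair by prior × P(type-A child):
  I^A I^A × I^A I^A: posterior weight 4/15.
  I^A I^A × I^A i: posterior weight 4/15.
  I^A i × I^A I^A: posterior weight 4/15.
  I^A i × I^A i: posterior weight 1/5.
Sum the posterior weight over pairs where Ravi is I^A i: 7/15.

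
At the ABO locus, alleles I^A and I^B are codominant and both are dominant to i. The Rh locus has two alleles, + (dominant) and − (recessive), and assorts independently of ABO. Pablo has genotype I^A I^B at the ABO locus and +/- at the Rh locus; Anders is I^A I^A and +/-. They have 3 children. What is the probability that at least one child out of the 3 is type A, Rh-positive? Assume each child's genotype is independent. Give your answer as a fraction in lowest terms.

ABO cross I^A I^B × I^A I^A → 1/2 A, 1/2 AB.
Rh cross +/- × +/- → 3/4 Rh+, 1/4 Rh-; so P(type A, Rh-positive) = 1/2 × 3/4 = 3/8 per child.
P(none) = (5/8)^3 = 125/512; P(at least one) = 1 − 125/512 = 387/512.

387/512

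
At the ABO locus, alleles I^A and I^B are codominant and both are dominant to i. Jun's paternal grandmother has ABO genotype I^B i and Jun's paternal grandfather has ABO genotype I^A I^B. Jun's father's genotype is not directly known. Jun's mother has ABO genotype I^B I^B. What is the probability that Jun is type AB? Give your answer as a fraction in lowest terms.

1/4

Jun's father's ABO genotype from I^B i × I^A I^B: 1/4 I^A I^B, 1/4 I^A i, 1/4 I^B I^B, 1/4 I^B i.
Crossing each possibility with the mother I^B I^B and summing P(type AB): 1/4·1/2 + 1/4·1/2 + 1/4·0 + 1/4·0 = 1/4.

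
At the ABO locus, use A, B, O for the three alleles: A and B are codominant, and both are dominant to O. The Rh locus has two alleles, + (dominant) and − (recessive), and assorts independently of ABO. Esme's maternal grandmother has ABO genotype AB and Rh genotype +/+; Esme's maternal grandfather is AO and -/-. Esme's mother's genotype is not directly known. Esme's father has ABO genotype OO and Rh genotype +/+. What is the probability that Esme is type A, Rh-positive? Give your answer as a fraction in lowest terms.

Esme's mother's ABO genotype from AB × AO: 1/4 AA, 1/4 AB, 1/4 AO, 1/4 BO.
Crossing each possibility with the father OO and summing P(type A): 1/4·1 + 1/4·1/2 + 1/4·1/2 + 1/4·0 = 1/2.
Similarly for Rh via the mother's Rh distribution: P(Rh+) = 1.
Independent loci: 1/2 × 1 = 1/2.

1/2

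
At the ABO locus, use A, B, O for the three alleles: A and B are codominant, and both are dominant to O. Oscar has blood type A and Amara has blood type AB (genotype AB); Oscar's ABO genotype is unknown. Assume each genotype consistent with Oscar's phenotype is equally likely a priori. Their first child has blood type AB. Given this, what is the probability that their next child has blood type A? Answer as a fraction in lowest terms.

Possible genotypes: Oscar ∈ {AA, AO}; Amara ∈ {AB}.
Weight each parental genotype pair by prior × P(type-AB child):
  AA × AB: posterior weight 2/3; P(next child type A) = 1/2.
  AO × AB: posterior weight 1/3; P(next child type A) = 1/2.
Weighted sum = 1/2.

1/2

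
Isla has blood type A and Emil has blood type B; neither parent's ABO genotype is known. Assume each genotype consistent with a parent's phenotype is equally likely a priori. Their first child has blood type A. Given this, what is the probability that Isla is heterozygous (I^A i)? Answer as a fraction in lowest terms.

Possible genotypes: Isla ∈ {I^A I^A, I^A i}; Emil ∈ {I^B I^B, I^B i}.
Weight each parental genotype pair by prior × P(type-A child):
  I^A I^A × I^B i: posterior weight 2/3.
  I^A i × I^B i: posterior weight 1/3.
Sum the posterior weight over pairs where Isla is I^A i: 1/3.

1/3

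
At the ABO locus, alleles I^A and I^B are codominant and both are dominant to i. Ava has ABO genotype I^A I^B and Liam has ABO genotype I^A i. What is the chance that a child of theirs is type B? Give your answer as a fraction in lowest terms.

1/4

ABO cross I^A I^B × I^A i → offspring phenotypes: 1/2 A, 1/4 B, 1/4 AB.
So P(type B) = 1/4.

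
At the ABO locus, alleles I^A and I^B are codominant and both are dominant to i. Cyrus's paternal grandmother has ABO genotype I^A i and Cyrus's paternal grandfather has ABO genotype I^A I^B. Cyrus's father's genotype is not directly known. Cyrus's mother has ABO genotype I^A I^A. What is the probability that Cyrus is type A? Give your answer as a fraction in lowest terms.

3/4

Cyrus's father's ABO genotype from I^A i × I^A I^B: 1/4 I^A I^A, 1/4 I^A I^B, 1/4 I^A i, 1/4 I^B i.
Crossing each possibility with the mother I^A I^A and summing P(type A): 1/4·1 + 1/4·1/2 + 1/4·1 + 1/4·1/2 = 3/4.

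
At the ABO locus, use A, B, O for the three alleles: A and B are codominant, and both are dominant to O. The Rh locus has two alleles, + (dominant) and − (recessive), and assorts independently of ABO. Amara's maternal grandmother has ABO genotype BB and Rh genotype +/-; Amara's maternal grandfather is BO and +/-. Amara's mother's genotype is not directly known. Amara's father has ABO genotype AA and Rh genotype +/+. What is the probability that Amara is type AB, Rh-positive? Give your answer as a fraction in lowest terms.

Amara's mother's ABO genotype from BB × BO: 1/2 BB, 1/2 BO.
Crossing each possibility with the father AA and summing P(type AB): 1/2·1 + 1/2·1/2 = 3/4.
Similarly for Rh via the mother's Rh distribution: P(Rh+) = 1.
Independent loci: 3/4 × 1 = 3/4.

3/4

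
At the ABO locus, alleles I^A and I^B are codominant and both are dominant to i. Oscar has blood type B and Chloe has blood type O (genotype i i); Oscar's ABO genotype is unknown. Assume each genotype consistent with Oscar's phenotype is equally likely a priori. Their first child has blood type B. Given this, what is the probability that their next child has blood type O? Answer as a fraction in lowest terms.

Possible genotypes: Oscar ∈ {I^B I^B, I^B i}; Chloe ∈ {i i}.
Weight each parental genotype pair by prior × P(type-B child):
  I^B I^B × i i: posterior weight 2/3; P(next child type O) = 0.
  I^B i × i i: posterior weight 1/3; P(next child type O) = 1/2.
Weighted sum = 1/6.

1/6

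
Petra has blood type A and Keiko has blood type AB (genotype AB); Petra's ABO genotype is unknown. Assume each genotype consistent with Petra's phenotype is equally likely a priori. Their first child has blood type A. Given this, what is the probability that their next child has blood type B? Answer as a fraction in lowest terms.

1/8

Possible genotypes: Petra ∈ {AA, AO}; Keiko ∈ {AB}.
Weight each parental genotype pair by prior × P(type-A child):
  AA × AB: posterior weight 1/2; P(next child type B) = 0.
  AO × AB: posterior weight 1/2; P(next child type B) = 1/4.
Weighted sum = 1/8.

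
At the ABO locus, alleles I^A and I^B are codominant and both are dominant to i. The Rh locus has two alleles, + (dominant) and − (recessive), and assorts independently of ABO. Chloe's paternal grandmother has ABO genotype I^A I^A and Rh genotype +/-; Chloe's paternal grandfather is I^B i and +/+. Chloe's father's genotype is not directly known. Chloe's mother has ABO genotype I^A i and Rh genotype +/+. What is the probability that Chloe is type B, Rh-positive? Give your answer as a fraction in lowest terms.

1/8

Chloe's father's ABO genotype from I^A I^A × I^B i: 1/2 I^A I^B, 1/2 I^A i.
Crossing each possibility with the mother I^A i and summing P(type B): 1/2·1/4 + 1/2·0 = 1/8.
Similarly for Rh via the father's Rh distribution: P(Rh+) = 1.
Independent loci: 1/8 × 1 = 1/8.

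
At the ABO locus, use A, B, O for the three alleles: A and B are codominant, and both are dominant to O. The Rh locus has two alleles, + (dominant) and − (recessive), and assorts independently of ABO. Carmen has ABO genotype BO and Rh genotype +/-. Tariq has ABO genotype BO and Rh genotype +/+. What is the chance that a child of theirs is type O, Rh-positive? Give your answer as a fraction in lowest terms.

1/4

ABO cross BO × BO → offspring phenotypes: 1/4 O, 3/4 B.
Rh cross +/- × +/+ → 1 Rh+.
Independent loci: P(type O, Rh-positive) = 1/4 × 1 = 1/4.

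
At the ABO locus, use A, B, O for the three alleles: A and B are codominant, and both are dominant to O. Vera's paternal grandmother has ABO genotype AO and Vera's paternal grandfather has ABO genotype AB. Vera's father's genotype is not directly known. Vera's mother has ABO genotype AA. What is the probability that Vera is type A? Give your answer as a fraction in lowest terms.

Vera's father's ABO genotype from AO × AB: 1/4 AA, 1/4 AB, 1/4 AO, 1/4 BO.
Crossing each possibility with the mother AA and summing P(type A): 1/4·1 + 1/4·1/2 + 1/4·1 + 1/4·1/2 = 3/4.

3/4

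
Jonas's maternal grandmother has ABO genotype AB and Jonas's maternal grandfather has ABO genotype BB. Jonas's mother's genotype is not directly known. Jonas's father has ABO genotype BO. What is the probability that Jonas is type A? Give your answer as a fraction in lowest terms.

1/8

Jonas's mother's ABO genotype from AB × BB: 1/2 AB, 1/2 BB.
Crossing each possibility with the father BO and summing P(type A): 1/2·1/4 + 1/2·0 = 1/8.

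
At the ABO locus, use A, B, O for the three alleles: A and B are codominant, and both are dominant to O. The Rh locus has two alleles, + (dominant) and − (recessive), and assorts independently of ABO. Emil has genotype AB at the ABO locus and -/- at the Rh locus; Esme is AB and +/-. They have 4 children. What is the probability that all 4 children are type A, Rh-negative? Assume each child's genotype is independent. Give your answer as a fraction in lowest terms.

ABO cross AB × AB → 1/4 A, 1/4 B, 1/2 AB.
Rh cross -/- × +/- → 1/2 Rh+, 1/2 Rh-; so P(type A, Rh-negative) = 1/4 × 1/2 = 1/8 per child.
All 4 independent: (1/8)^4 = 1/4096.

1/4096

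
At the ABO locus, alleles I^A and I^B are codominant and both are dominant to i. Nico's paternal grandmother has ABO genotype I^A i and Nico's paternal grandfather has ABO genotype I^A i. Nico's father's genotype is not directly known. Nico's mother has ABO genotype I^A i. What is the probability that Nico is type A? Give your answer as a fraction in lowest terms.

3/4

Nico's father's ABO genotype from I^A i × I^A i: 1/4 I^A I^A, 1/2 I^A i, 1/4 i i.
Crossing each possibility with the mother I^A i and summing P(type A): 1/4·1 + 1/2·3/4 + 1/4·1/2 = 3/4.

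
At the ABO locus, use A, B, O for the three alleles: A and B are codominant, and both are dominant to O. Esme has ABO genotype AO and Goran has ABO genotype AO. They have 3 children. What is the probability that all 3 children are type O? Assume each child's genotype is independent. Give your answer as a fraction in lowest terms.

ABO cross AO × AO → 1/4 O, 3/4 A.
So P(type O) = 1/4 per child.
All 3 independent: (1/4)^3 = 1/64.

1/64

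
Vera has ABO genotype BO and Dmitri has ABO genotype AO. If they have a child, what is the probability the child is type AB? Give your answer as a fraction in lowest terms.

1/4

ABO cross BO × AO → offspring phenotypes: 1/4 O, 1/4 A, 1/4 B, 1/4 AB.
So P(type AB) = 1/4.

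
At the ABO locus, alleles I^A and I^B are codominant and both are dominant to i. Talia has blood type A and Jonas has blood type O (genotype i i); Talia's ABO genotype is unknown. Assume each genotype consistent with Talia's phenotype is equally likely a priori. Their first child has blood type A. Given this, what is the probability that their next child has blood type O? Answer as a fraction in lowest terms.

Possible genotypes: Talia ∈ {I^A I^A, I^A i}; Jonas ∈ {i i}.
Weight each parental genotype pair by prior × P(type-A child):
  I^A I^A × i i: posterior weight 2/3; P(next child type O) = 0.
  I^A i × i i: posterior weight 1/3; P(next child type O) = 1/2.
Weighted sum = 1/6.

1/6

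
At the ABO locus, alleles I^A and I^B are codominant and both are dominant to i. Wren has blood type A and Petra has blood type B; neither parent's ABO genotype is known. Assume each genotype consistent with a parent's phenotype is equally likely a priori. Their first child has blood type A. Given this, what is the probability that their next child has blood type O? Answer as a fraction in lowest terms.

Possible genotypes: Wren ∈ {I^A I^A, I^A i}; Petra ∈ {I^B I^B, I^B i}.
Weight each parental genotype pair by prior × P(type-A child):
  I^A I^A × I^B i: posterior weight 2/3; P(next child type O) = 0.
  I^A i × I^B i: posterior weight 1/3; P(next child type O) = 1/4.
Weighted sum = 1/12.

1/12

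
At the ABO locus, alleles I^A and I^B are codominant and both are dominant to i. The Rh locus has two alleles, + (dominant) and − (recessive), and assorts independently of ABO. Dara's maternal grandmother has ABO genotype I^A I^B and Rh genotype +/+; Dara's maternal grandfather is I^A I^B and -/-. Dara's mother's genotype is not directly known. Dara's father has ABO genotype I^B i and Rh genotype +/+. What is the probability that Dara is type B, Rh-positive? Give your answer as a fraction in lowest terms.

1/2

Dara's mother's ABO genotype from I^A I^B × I^A I^B: 1/4 I^A I^A, 1/2 I^A I^B, 1/4 I^B I^B.
Crossing each possibility with the father I^B i and summing P(type B): 1/4·0 + 1/2·1/2 + 1/4·1 = 1/2.
Similarly for Rh via the mother's Rh distribution: P(Rh+) = 1.
Independent loci: 1/2 × 1 = 1/2.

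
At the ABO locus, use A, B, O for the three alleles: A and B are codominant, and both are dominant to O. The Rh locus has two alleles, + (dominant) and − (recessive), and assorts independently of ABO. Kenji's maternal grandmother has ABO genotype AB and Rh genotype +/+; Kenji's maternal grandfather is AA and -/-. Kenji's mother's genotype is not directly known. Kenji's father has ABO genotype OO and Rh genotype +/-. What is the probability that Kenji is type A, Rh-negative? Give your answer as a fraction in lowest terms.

Kenji's mother's ABO genotype from AB × AA: 1/2 AA, 1/2 AB.
Crossing each possibility with the father OO and summing P(type A): 1/2·1 + 1/2·1/2 = 3/4.
Similarly for Rh via the mother's Rh distribution: P(Rh-) = 1/4.
Independent loci: 3/4 × 1/4 = 3/16.

3/16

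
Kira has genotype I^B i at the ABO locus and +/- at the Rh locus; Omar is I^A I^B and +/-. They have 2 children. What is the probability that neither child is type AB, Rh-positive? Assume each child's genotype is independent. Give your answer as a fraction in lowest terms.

ABO cross I^B i × I^A I^B → 1/4 A, 1/2 B, 1/4 AB.
Rh cross +/- × +/- → 3/4 Rh+, 1/4 Rh-; so P(type AB, Rh-positive) = 1/4 × 3/4 = 3/16 per child.
P(not type AB, Rh-positive) = 13/16 for one child; (13/16)^2 = 169/256.

169/256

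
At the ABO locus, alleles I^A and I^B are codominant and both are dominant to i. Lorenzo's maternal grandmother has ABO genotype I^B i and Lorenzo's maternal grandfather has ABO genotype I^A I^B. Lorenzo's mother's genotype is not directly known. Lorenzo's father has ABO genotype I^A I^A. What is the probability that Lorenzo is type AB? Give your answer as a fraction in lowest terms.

1/2

Lorenzo's mother's ABO genotype from I^B i × I^A I^B: 1/4 I^A I^B, 1/4 I^A i, 1/4 I^B I^B, 1/4 I^B i.
Crossing each possibility with the father I^A I^A and summing P(type AB): 1/4·1/2 + 1/4·0 + 1/4·1 + 1/4·1/2 = 1/2.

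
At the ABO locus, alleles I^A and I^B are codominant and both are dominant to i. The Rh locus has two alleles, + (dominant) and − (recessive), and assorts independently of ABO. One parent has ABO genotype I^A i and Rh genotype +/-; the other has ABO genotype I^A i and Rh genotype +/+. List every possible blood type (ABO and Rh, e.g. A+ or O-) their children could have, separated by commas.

O+, A+

Gametes from I^A i × I^A i give offspring ABO genotypes I^A I^A, I^A i, i i, i.e. phenotypes O, A.
Rh cross +/- × +/+ → phenotypes Rh+.
Combining independently: O+, A+.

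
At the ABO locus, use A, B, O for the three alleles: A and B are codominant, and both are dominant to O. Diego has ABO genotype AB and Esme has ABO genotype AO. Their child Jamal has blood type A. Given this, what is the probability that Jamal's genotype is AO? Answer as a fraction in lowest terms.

Cross AB × AO → 1/4 AA, 1/4 AB, 1/4 AO, 1/4 BO.
Type-A genotypes among offspring: AA (1/4), AO (1/4); total 1/2.
P(AO | type A) = (1/4) / (1/2) = 1/2.

1/2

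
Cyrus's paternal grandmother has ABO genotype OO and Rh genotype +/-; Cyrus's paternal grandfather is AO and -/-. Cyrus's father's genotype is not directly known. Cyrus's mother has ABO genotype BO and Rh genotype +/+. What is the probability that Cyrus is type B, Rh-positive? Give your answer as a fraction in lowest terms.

3/8

Cyrus's father's ABO genotype from OO × AO: 1/2 AO, 1/2 OO.
Crossing each possibility with the mother BO and summing P(type B): 1/2·1/4 + 1/2·1/2 = 3/8.
Similarly for Rh via the father's Rh distribution: P(Rh+) = 1.
Independent loci: 3/8 × 1 = 3/8.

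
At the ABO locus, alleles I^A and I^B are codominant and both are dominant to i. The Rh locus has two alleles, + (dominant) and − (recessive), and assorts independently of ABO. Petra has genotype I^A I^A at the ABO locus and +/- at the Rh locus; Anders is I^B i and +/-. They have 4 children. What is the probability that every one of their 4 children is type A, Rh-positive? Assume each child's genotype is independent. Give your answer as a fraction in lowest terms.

81/4096

ABO cross I^A I^A × I^B i → 1/2 A, 1/2 AB.
Rh cross +/- × +/- → 3/4 Rh+, 1/4 Rh-; so P(type A, Rh-positive) = 1/2 × 3/4 = 3/8 per child.
All 4 independent: (3/8)^4 = 81/4096.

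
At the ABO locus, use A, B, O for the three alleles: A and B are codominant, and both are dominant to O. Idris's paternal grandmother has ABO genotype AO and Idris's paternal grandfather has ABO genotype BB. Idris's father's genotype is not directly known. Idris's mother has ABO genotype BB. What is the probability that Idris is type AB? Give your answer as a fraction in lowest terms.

1/4

Idris's father's ABO genotype from AO × BB: 1/2 AB, 1/2 BO.
Crossing each possibility with the mother BB and summing P(type AB): 1/2·1/2 + 1/2·0 = 1/4.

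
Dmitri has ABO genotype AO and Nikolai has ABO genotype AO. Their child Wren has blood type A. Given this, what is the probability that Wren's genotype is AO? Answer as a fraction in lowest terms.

Cross AO × AO → 1/4 AA, 1/2 AO, 1/4 OO.
Type-A genotypes among offspring: AA (1/4), AO (1/2); total 3/4.
P(AO | type A) = (1/2) / (3/4) = 2/3.

2/3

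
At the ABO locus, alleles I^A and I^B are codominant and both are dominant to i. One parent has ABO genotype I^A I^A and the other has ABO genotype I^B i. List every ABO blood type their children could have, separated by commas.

Gametes from I^A I^A × I^B i give offspring ABO genotypes I^A I^B, I^A i, i.e. phenotypes A, AB.

A, AB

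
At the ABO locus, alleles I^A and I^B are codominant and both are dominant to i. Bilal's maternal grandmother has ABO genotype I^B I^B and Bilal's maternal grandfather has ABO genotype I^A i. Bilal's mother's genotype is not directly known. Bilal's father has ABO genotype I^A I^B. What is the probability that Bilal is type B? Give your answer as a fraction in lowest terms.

Bilal's mother's ABO genotype from I^B I^B × I^A i: 1/2 I^A I^B, 1/2 I^B i.
Crossing each possibility with the father I^A I^B and summing P(type B): 1/2·1/4 + 1/2·1/2 = 3/8.

3/8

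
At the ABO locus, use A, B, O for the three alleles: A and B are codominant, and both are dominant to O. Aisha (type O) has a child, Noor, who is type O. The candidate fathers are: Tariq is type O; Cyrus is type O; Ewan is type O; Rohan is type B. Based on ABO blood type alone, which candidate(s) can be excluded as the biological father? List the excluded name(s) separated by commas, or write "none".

A candidate is excluded only if no genotype consistent with his phenotype could produce a type O child with a type O mother.
Every candidate has at least one consistent genotype combination, so none can be excluded.

none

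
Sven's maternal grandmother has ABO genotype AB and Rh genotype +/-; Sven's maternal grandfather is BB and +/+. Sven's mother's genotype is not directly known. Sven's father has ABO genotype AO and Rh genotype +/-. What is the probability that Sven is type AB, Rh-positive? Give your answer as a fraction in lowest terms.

Sven's mother's ABO genotype from AB × BB: 1/2 AB, 1/2 BB.
Crossing each possibility with the father AO and summing P(type AB): 1/2·1/4 + 1/2·1/2 = 3/8.
Similarly for Rh via the mother's Rh distribution: P(Rh+) = 7/8.
Independent loci: 3/8 × 7/8 = 21/64.

21/64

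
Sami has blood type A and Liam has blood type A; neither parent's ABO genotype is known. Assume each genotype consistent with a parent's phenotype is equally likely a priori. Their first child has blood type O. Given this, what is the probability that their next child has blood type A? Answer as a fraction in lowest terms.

3/4

Possible genotypes: Sami ∈ {AA, AO}; Liam ∈ {AA, AO}.
Weight each parental genotype pair by prior × P(type-O child):
  AO × AO: posterior weight 1; P(next child type A) = 3/4.
Weighted sum = 3/4.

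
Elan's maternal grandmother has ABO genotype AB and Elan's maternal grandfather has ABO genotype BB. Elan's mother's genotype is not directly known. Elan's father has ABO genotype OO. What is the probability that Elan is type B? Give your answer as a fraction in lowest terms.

Elan's mother's ABO genotype from AB × BB: 1/2 AB, 1/2 BB.
Crossing each possibility with the father OO and summing P(type B): 1/2·1/2 + 1/2·1 = 3/4.

3/4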